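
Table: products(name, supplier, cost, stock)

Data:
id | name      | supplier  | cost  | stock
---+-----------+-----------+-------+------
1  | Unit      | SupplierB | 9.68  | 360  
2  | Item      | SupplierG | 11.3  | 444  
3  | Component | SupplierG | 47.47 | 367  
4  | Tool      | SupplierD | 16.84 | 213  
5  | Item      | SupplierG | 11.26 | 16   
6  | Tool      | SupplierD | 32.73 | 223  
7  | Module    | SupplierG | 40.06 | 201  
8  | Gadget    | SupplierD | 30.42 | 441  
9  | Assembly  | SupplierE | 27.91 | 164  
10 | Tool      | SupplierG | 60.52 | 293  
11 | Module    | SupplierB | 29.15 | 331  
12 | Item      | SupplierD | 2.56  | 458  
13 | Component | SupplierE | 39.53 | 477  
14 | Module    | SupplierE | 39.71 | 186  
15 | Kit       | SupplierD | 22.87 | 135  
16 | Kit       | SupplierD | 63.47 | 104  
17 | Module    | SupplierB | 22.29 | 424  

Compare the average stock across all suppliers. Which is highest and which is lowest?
SELECT supplier, AVG(stock)
FROM products
GROUP BY supplier
ORDER BY AVG(stock)

All groups:
  SupplierD: 262.33
  SupplierG: 264.20
  SupplierE: 275.67
  SupplierB: 371.67

Highest: SupplierB (371.67)
Lowest: SupplierD (262.33)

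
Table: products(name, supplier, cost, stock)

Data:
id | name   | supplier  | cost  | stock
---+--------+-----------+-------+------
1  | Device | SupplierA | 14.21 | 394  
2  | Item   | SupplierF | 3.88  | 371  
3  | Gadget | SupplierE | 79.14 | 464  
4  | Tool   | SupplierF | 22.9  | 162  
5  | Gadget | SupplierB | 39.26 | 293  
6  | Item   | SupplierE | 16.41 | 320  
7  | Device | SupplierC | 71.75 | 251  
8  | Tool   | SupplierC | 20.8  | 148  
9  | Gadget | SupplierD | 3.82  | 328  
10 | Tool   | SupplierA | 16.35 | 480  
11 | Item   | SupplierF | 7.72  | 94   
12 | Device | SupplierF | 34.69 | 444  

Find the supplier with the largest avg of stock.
SELECT supplier, AVG(stock) as val
FROM products
GROUP BY supplier
ORDER BY val DESC
LIMIT 1

Result: SupplierA with avg(stock) = 437.00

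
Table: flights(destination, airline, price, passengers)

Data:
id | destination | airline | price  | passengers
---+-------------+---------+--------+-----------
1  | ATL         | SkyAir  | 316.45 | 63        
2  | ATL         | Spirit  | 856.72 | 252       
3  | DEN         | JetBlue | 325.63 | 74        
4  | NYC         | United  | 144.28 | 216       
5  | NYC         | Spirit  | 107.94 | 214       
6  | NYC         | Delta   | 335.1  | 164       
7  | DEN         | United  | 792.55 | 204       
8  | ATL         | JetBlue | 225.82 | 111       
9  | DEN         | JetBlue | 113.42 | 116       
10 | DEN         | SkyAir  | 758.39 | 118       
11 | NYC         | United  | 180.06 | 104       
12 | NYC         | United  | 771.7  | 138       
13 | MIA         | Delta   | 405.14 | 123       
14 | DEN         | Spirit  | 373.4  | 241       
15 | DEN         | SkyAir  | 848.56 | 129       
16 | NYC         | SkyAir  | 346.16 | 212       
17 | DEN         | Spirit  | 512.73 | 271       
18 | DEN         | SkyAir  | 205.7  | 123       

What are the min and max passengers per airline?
SELECT airline, MIN(passengers), MAX(passengers)
FROM flights
GROUP BY airline

Result:
  Delta: min=123, max=164
  JetBlue: min=74, max=116
  SkyAir: min=63, max=212
  Spirit: min=214, max=271
  United: min=104, max=216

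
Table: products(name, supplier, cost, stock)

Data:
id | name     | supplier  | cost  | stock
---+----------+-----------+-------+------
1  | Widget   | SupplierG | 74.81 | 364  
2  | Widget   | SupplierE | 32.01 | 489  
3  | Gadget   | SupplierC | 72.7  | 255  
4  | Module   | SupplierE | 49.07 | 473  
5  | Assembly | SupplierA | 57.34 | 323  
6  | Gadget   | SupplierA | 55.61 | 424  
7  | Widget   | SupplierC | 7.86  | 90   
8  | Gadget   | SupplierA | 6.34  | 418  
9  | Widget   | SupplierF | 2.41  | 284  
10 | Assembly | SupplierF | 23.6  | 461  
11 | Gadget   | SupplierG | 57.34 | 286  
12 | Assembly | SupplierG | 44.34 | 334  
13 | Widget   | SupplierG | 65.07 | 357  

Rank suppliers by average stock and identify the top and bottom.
SELECT supplier, AVG(stock)
FROM products
GROUP BY supplier
ORDER BY AVG(stock)

All groups:
  SupplierC: 172.50
  SupplierG: 335.25
  SupplierF: 372.50
  SupplierA: 388.33
  SupplierE: 481.00

Highest: SupplierE (481.00)
Lowest: SupplierC (172.50)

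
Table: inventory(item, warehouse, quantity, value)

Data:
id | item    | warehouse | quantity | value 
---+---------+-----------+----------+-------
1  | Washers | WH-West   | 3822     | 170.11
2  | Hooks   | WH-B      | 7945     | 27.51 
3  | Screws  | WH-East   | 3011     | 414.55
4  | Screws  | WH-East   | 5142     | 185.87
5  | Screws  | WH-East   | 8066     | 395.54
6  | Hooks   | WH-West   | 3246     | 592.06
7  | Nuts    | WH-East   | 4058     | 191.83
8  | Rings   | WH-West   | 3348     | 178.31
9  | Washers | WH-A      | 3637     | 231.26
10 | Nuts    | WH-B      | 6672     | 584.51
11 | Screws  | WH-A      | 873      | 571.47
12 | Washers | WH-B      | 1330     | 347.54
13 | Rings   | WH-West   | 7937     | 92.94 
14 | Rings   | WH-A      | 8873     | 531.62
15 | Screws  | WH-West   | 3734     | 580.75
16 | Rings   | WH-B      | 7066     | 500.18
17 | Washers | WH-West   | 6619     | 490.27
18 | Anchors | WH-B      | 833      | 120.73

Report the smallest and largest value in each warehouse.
SELECT warehouse, MIN(value), MAX(value)
FROM inventory
GROUP BY warehouse

Result:
  WH-A: min=231.26, max=571.47
  WH-B: min=27.51, max=584.51
  WH-East: min=185.87, max=414.55
  WH-West: min=92.94, max=592.06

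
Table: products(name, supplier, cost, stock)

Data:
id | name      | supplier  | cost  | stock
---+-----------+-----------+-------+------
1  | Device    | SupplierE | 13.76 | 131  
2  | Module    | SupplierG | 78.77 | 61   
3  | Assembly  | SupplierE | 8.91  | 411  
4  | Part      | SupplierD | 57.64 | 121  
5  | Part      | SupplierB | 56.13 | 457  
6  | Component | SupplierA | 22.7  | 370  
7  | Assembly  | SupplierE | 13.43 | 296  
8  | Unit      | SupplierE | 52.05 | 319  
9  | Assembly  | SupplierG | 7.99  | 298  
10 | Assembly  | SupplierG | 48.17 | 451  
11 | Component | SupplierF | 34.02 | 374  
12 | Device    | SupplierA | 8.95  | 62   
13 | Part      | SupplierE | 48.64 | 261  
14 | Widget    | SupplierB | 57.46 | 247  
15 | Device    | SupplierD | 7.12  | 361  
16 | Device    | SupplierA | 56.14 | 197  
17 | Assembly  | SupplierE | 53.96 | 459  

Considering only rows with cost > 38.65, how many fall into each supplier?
SELECT supplier, COUNT(*)
FROM products
WHERE cost > 38.65
GROUP BY supplier

Note: WHERE filters rows before grouping.

Result:
  SupplierA: 1
  SupplierB: 2
  SupplierD: 1
  SupplierE: 3
  SupplierG: 2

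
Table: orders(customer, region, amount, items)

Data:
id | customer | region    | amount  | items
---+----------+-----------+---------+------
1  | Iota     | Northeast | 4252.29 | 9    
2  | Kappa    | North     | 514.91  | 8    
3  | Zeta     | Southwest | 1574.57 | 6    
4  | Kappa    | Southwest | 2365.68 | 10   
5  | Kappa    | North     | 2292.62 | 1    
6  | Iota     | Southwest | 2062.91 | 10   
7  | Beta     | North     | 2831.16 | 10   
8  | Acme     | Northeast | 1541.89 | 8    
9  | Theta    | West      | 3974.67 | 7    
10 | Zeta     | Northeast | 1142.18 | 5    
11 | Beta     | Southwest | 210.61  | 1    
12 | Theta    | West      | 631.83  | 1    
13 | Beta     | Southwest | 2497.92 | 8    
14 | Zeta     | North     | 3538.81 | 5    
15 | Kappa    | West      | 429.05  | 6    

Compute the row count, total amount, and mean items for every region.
SELECT region,
       COUNT(*) as cnt,
       SUM(amount) as total_amount,
       AVG(items) as avg_items
FROM orders
GROUP BY region

Result:
  North: 4 records, 9177.50 total amount, 6.00 avg items
  Northeast: 3 records, 6936.36 total amount, 7.33 avg items
  Southwest: 5 records, 8711.69 total amount, 7.00 avg items
  West: 3 records, 5035.55 total amount, 4.67 avg items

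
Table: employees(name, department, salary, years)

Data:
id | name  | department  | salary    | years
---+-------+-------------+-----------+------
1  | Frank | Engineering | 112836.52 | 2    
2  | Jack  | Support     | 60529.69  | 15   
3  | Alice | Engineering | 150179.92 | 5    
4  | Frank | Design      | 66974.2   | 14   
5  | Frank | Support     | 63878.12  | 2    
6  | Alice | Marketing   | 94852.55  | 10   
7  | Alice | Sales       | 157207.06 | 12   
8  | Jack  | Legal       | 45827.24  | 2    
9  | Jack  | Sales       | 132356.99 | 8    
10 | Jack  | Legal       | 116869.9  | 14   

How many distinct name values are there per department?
SELECT department, COUNT(DISTINCT name)
FROM employees
GROUP BY department

Result:
  Design: 1 distinct
  Engineering: 2 distinct
  Legal: 1 distinct
  Marketing: 1 distinct
  Sales: 2 distinct
  Support: 2 distinct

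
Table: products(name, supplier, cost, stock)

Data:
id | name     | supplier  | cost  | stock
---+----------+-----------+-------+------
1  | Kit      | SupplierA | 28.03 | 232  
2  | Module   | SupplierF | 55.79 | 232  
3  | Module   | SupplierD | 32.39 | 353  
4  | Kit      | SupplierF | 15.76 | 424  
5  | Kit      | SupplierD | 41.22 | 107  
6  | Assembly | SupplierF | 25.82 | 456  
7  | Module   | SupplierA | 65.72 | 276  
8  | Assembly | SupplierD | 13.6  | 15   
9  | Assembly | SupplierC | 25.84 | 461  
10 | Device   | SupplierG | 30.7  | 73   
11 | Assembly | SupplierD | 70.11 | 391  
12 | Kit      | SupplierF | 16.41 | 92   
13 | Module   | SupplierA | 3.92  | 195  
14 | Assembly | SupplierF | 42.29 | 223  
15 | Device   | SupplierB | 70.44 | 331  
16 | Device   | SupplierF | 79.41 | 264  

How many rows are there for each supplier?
SELECT supplier, COUNT(*) as count
FROM products
GROUP BY supplier

Result:
  SupplierA: 3
  SupplierB: 1
  SupplierC: 1
  SupplierD: 4
  SupplierF: 6
  SupplierG: 1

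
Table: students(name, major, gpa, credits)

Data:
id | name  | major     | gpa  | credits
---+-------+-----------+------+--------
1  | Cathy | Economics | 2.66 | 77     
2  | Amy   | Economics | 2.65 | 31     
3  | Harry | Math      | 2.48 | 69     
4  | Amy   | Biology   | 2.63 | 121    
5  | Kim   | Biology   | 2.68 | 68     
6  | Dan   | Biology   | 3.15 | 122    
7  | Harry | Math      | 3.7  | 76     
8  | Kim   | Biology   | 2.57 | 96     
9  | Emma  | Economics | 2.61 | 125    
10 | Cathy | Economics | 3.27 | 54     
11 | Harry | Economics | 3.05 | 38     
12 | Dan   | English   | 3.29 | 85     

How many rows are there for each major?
SELECT major, COUNT(*) as count
FROM students
GROUP BY major

Result:
  Biology: 4
  Economics: 5
  English: 1
  Math: 2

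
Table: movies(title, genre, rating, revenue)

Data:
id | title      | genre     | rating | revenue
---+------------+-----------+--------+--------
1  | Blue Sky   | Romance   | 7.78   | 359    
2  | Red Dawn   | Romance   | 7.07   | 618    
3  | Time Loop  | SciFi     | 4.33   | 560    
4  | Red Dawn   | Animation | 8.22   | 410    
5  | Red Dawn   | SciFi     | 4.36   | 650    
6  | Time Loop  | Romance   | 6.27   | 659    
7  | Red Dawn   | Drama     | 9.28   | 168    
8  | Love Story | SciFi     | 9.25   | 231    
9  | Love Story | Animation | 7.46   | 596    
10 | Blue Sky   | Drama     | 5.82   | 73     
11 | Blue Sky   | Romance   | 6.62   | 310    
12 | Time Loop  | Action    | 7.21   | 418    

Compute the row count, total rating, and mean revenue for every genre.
SELECT genre,
       COUNT(*) as cnt,
       SUM(rating) as total_rating,
       AVG(revenue) as avg_revenue
FROM movies
GROUP BY genre

Result:
  Action: 1 records, 7.21 total rating, 418.00 avg revenue
  Animation: 2 records, 15.68 total rating, 503.00 avg revenue
  Drama: 2 records, 15.10 total rating, 120.50 avg revenue
  Romance: 4 records, 27.74 total rating, 486.50 avg revenue
  SciFi: 3 records, 17.94 total rating, 480.33 avg revenue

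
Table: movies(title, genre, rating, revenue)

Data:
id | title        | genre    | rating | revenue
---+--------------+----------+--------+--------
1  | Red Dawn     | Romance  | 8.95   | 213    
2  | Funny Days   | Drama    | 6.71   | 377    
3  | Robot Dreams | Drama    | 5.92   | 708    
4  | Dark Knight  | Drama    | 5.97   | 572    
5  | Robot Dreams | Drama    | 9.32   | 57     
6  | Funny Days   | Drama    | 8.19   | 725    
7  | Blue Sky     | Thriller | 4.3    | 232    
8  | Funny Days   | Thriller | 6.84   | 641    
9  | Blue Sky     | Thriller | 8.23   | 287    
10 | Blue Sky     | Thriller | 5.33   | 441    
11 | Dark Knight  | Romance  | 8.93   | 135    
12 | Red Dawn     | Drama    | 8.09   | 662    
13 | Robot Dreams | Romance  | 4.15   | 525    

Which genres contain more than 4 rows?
SELECT genre, COUNT(*) as cnt
FROM movies
GROUP BY genre
HAVING COUNT(*) > 4

Result:
  Drama: 6

Note: HAVING filters groups after aggregation, WHERE filters rows before.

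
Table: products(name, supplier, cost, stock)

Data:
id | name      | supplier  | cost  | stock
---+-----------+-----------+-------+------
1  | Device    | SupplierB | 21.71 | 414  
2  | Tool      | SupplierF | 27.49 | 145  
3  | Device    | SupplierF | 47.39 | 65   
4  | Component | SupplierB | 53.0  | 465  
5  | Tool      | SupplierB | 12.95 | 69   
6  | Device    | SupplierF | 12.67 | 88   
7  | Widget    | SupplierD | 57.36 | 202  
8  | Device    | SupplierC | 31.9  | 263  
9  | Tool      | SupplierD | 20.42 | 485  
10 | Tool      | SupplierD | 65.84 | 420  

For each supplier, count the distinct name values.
SELECT supplier, COUNT(DISTINCT name)
FROM products
GROUP BY supplier

Result:
  SupplierB: 3 distinct
  SupplierC: 1 distinct
  SupplierD: 2 distinct
  SupplierF: 2 distinct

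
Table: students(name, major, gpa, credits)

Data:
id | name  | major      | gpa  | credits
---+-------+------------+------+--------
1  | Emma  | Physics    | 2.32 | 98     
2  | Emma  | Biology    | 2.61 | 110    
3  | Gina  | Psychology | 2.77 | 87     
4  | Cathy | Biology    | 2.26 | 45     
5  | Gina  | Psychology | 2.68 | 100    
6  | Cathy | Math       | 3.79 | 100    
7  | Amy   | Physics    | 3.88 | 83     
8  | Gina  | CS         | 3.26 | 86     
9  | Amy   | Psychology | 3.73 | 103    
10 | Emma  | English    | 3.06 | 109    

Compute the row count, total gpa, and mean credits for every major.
SELECT major,
       COUNT(*) as cnt,
       SUM(gpa) as total_gpa,
       AVG(credits) as avg_credits
FROM students
GROUP BY major

Result:
  Biology: 2 records, 4.87 total gpa, 77.50 avg credits
  CS: 1 records, 3.26 total gpa, 86.00 avg credits
  English: 1 records, 3.06 total gpa, 109.00 avg credits
  Math: 1 records, 3.79 total gpa, 100.00 avg credits
  Physics: 2 records, 6.20 total gpa, 90.50 avg credits
  Psychology: 3 records, 9.18 total gpa, 96.67 avg credits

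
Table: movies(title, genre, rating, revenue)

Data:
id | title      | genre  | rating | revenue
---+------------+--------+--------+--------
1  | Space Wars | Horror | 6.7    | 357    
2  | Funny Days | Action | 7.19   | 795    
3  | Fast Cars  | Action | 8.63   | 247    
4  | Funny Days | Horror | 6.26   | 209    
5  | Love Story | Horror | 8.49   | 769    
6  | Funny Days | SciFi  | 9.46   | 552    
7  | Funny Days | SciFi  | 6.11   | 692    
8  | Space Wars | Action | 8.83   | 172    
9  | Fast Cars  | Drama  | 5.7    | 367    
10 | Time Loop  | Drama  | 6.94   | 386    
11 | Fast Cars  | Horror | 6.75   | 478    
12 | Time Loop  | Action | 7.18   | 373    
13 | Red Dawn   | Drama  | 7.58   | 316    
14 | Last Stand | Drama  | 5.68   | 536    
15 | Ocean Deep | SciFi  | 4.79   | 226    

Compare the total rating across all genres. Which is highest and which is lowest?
SELECT genre, SUM(rating)
FROM movies
GROUP BY genre
ORDER BY SUM(rating)

All groups:
  SciFi: 20.36
  Drama: 25.90
  Horror: 28.20
  Action: 31.83

Highest: Action (31.83)
Lowest: SciFi (20.36)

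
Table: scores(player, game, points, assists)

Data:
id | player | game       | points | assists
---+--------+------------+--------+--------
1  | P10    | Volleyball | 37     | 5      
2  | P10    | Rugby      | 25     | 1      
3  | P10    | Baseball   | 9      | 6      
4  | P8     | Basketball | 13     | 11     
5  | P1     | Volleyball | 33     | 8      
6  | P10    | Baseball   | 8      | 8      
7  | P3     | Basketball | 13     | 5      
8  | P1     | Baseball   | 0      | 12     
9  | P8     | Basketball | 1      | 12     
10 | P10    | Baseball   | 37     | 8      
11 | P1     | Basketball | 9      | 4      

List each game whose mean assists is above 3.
SELECT game, AVG(assists)
FROM scores
GROUP BY game
HAVING AVG(assists) > 3

Result:
  Baseball: avg=8.50
  Basketball: avg=8.00
  Volleyball: avg=6.50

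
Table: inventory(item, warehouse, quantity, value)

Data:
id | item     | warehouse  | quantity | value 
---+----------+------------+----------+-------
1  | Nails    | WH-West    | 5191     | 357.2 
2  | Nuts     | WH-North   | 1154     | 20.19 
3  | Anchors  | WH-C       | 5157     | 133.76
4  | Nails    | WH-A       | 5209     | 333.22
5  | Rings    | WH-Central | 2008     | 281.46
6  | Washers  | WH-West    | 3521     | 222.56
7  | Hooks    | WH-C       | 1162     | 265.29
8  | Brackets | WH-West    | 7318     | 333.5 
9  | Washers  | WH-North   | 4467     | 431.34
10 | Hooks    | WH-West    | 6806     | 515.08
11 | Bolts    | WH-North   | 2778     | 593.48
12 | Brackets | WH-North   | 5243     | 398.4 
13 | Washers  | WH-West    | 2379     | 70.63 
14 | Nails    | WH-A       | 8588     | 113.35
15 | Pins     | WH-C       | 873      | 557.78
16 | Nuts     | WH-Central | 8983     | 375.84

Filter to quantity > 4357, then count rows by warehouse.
SELECT warehouse, COUNT(*)
FROM inventory
WHERE quantity > 4357
GROUP BY warehouse

Note: WHERE filters rows before grouping.

Result:
  WH-A: 2
  WH-C: 1
  WH-Central: 1
  WH-North: 2
  WH-West: 3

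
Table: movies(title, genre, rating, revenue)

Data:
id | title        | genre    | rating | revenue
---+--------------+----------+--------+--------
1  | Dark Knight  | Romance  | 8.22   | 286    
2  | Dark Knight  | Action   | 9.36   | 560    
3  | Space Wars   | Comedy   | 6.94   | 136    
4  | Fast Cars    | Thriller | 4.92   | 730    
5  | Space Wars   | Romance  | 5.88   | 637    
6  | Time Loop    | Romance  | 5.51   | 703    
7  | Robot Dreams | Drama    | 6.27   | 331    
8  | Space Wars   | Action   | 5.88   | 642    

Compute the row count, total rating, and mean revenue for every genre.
SELECT genre,
       COUNT(*) as cnt,
       SUM(rating) as total_rating,
       AVG(revenue) as avg_revenue
FROM movies
GROUP BY genre

Result:
  Action: 2 records, 15.24 total rating, 601.00 avg revenue
  Comedy: 1 records, 6.94 total rating, 136.00 avg revenue
  Drama: 1 records, 6.27 total rating, 331.00 avg revenue
  Romance: 3 records, 19.61 total rating, 542.00 avg revenue
  Thriller: 1 records, 4.92 total rating, 730.00 avg revenue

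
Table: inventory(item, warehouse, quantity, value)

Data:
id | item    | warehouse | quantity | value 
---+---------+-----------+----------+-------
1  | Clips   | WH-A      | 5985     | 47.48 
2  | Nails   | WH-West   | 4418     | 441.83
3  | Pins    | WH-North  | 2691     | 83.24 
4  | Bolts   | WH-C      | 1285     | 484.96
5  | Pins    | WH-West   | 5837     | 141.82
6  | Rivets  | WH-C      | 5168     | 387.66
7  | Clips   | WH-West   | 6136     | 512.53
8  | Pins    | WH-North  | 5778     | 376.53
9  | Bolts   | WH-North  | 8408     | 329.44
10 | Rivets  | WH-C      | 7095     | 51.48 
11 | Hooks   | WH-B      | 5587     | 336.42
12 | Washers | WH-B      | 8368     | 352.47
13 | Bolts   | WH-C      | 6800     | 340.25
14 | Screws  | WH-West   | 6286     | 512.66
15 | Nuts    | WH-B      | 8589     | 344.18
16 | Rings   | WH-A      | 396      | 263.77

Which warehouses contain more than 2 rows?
SELECT warehouse, COUNT(*) as cnt
FROM inventory
GROUP BY warehouse
HAVING COUNT(*) > 2

Result:
  WH-B: 3
  WH-C: 4
  WH-North: 3
  WH-West: 4

Note: HAVING filters groups after aggregation, WHERE filters rows before.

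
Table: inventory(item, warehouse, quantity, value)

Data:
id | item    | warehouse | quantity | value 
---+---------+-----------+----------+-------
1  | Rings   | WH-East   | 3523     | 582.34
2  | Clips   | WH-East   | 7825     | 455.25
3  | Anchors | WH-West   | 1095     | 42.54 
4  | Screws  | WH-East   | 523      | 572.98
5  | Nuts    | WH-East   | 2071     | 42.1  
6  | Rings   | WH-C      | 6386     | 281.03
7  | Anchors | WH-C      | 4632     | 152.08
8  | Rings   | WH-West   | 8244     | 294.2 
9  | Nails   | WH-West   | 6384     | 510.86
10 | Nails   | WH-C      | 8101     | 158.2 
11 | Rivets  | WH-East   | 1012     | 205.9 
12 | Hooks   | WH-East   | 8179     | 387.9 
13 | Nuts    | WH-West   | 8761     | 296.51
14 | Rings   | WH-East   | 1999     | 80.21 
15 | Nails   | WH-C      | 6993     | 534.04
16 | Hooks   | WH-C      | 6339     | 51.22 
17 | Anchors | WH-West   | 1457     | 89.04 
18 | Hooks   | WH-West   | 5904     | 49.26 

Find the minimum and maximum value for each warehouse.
SELECT warehouse, MIN(value), MAX(value)
FROM inventory
GROUP BY warehouse

Result:
  WH-C: min=51.22, max=534.04
  WH-East: min=42.10, max=582.34
  WH-West: min=42.54, max=510.86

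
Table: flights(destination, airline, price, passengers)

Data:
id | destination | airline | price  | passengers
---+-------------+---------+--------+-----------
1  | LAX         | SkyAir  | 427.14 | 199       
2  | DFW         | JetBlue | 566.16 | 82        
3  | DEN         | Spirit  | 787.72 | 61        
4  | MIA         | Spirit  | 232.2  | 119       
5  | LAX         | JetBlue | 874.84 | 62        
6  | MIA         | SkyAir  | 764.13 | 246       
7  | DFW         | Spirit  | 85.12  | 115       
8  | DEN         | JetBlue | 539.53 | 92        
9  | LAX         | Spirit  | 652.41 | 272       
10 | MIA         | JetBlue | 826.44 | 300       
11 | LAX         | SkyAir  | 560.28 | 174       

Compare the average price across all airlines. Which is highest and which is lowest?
SELECT airline, AVG(price)
FROM flights
GROUP BY airline
ORDER BY AVG(price)

All groups:
  Spirit: 439.36
  SkyAir: 583.85
  JetBlue: 701.74

Highest: JetBlue (701.74)
Lowest: Spirit (439.36)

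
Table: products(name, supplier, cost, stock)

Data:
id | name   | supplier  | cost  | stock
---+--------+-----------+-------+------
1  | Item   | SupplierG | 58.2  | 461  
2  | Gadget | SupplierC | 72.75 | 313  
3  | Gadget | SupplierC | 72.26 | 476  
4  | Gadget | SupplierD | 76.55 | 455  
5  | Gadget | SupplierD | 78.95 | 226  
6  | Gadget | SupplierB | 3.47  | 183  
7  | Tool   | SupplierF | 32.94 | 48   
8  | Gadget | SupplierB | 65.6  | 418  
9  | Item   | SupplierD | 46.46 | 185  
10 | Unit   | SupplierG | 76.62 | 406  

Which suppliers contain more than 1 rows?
SELECT supplier, COUNT(*) as cnt
FROM products
GROUP BY supplier
HAVING COUNT(*) > 1

Result:
  SupplierB: 2
  SupplierC: 2
  SupplierD: 3
  SupplierG: 2

Note: HAVING filters groups after aggregation, WHERE filters rows before.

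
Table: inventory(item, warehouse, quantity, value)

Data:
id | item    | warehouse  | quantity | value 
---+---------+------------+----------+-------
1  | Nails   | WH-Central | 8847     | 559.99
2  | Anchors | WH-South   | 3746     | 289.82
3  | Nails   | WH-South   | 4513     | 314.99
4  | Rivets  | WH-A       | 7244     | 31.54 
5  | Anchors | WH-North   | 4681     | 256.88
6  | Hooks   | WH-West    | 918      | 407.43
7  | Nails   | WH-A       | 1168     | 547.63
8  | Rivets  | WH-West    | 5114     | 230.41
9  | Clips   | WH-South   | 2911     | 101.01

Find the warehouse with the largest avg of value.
SELECT warehouse, AVG(value) as val
FROM inventory
GROUP BY warehouse
ORDER BY val DESC
LIMIT 1

Result: WH-Central with avg(value) = 559.99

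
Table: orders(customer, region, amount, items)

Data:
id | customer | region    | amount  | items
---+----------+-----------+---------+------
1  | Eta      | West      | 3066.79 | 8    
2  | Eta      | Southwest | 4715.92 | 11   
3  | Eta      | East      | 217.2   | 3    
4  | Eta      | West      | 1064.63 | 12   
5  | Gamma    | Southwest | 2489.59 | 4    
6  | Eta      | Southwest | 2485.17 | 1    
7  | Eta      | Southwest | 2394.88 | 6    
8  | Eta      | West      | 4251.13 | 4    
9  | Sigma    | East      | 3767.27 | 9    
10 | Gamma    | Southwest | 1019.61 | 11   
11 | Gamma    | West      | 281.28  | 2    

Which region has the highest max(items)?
SELECT region, MAX(items) as val
FROM orders
GROUP BY region
ORDER BY val DESC
LIMIT 1

Result: West with max(items) = 12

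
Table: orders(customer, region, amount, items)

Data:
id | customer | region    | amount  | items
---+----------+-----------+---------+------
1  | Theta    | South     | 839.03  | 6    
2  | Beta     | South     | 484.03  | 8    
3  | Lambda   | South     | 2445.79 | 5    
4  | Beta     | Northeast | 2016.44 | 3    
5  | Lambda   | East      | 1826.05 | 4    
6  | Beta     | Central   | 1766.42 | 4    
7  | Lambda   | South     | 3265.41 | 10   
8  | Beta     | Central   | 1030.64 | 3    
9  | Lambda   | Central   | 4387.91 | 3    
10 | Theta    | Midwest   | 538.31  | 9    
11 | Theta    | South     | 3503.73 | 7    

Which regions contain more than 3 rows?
SELECT region, COUNT(*) as cnt
FROM orders
GROUP BY region
HAVING COUNT(*) > 3

Result:
  South: 5

Note: HAVING filters groups after aggregation, WHERE filters rows before.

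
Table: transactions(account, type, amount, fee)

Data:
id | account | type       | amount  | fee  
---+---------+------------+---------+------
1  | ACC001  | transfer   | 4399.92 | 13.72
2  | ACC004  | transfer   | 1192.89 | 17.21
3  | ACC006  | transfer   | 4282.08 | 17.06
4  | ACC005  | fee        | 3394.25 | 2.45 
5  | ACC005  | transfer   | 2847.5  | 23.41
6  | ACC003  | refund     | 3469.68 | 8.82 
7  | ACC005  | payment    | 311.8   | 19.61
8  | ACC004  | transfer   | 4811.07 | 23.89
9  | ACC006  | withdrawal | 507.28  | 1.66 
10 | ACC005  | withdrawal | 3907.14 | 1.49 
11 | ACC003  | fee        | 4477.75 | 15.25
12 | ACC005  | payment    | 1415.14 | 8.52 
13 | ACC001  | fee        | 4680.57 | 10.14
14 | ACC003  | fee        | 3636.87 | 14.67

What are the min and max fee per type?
SELECT type, MIN(fee), MAX(fee)
FROM transactions
GROUP BY type

Result:
  fee: min=2.45, max=15.25
  payment: min=8.52, max=19.61
  refund: min=8.82, max=8.82
  transfer: min=13.72, max=23.89
  withdrawal: min=1.49, max=1.66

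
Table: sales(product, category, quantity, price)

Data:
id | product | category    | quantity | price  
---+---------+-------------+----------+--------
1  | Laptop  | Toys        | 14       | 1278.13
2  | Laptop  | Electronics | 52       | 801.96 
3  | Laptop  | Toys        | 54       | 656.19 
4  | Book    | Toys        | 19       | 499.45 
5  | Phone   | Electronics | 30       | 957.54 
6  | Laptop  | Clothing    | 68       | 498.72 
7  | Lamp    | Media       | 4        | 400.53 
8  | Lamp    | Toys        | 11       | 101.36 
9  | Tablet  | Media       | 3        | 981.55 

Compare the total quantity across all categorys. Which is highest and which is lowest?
SELECT category, SUM(quantity)
FROM sales
GROUP BY category
ORDER BY SUM(quantity)

All groups:
  Media: 7
  Clothing: 68
  Electronics: 82
  Toys: 98

Highest: Toys (98)
Lowest: Media (7)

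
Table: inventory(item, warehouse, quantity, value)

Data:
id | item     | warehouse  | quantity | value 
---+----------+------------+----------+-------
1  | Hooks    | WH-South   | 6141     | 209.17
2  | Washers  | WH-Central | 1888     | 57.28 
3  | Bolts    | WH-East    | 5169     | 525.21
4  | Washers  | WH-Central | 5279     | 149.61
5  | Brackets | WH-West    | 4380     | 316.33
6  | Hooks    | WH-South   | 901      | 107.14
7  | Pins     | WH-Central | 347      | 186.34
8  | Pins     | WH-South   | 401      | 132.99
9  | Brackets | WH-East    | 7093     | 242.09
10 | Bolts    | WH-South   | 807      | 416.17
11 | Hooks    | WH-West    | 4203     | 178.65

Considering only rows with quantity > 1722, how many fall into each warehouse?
SELECT warehouse, COUNT(*)
FROM inventory
WHERE quantity > 1722
GROUP BY warehouse

Note: WHERE filters rows before grouping.

Result:
  WH-Central: 2
  WH-East: 2
  WH-South: 1
  WH-West: 2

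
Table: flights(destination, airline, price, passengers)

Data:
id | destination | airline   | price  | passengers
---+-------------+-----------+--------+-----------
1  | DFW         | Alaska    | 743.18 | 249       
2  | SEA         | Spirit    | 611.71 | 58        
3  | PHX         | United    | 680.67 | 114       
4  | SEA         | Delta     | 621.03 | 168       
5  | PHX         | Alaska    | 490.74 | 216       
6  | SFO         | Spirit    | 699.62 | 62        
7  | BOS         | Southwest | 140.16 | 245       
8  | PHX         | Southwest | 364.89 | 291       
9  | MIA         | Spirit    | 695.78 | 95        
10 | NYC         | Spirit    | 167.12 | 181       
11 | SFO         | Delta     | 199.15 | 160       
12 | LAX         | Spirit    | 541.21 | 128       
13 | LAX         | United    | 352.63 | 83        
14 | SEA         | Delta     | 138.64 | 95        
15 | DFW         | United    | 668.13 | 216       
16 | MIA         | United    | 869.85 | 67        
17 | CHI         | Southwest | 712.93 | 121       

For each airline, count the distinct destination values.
SELECT airline, COUNT(DISTINCT destination)
FROM flights
GROUP BY airline

Result:
  Alaska: 2 distinct
  Delta: 2 distinct
  Southwest: 3 distinct
  Spirit: 5 distinct
  United: 4 distinct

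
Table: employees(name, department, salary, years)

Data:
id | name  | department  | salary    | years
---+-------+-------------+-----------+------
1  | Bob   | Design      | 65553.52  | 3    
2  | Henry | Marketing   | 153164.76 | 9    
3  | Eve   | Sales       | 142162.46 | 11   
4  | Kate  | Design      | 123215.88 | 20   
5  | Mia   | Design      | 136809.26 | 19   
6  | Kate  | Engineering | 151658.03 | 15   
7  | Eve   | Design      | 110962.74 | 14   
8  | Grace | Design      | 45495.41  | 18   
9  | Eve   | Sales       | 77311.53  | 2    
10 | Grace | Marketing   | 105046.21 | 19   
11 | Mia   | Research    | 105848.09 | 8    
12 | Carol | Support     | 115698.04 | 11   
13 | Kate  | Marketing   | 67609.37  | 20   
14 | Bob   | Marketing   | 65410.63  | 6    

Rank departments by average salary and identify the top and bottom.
SELECT department, AVG(salary)
FROM employees
GROUP BY department
ORDER BY AVG(salary)

All groups:
  Design: 96407.36
  Marketing: 97807.74
  Research: 105848.09
  Sales: 109737.00
  Support: 115698.04
  Engineering: 151658.03

Highest: Engineering (151658.03)
Lowest: Design (96407.36)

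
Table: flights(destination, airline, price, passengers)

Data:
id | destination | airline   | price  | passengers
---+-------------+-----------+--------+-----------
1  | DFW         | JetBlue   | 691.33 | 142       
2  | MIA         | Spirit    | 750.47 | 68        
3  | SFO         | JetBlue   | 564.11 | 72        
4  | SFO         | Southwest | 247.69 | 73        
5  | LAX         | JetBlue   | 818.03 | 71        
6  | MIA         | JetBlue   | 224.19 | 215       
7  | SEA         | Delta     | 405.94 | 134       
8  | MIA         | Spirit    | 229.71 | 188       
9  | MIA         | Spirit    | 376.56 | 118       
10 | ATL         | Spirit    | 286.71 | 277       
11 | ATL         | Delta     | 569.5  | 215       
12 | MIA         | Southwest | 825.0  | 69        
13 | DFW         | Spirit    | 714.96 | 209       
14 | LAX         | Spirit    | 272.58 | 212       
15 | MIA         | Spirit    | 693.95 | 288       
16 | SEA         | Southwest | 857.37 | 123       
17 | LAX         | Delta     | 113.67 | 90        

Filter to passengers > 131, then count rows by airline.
SELECT airline, COUNT(*)
FROM flights
WHERE passengers > 131
GROUP BY airline

Note: WHERE filters rows before grouping.

Result:
  Delta: 2
  JetBlue: 2
  Spirit: 5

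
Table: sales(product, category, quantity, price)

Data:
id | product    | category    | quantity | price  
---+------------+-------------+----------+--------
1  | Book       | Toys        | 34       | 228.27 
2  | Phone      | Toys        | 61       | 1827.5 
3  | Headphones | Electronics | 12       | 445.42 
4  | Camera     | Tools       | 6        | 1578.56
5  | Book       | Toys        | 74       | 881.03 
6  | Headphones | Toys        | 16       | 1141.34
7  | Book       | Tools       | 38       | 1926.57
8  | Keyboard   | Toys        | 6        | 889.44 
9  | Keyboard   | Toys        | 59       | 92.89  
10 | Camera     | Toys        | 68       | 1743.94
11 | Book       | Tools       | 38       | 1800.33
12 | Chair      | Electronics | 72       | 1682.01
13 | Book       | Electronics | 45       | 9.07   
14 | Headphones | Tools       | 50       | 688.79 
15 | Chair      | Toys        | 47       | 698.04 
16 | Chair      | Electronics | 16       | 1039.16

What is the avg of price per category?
SELECT category, AVG(price) as result
FROM sales
GROUP BY category

Result:
  Electronics: 793.92
  Tools: 1498.56
  Toys: 937.81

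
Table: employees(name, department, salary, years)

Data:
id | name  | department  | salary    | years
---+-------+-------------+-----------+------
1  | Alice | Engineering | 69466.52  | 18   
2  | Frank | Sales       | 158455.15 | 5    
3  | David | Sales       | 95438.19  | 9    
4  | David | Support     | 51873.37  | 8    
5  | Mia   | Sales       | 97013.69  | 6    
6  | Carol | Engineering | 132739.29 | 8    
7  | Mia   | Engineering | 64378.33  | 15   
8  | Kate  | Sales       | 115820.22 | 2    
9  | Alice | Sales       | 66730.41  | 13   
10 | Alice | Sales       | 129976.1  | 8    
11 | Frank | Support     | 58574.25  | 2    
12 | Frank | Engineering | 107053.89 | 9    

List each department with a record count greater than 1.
SELECT department, COUNT(*) as cnt
FROM employees
GROUP BY department
HAVING COUNT(*) > 1

Result:
  Engineering: 4
  Sales: 6
  Support: 2

Note: HAVING filters groups after aggregation, WHERE filters rows before.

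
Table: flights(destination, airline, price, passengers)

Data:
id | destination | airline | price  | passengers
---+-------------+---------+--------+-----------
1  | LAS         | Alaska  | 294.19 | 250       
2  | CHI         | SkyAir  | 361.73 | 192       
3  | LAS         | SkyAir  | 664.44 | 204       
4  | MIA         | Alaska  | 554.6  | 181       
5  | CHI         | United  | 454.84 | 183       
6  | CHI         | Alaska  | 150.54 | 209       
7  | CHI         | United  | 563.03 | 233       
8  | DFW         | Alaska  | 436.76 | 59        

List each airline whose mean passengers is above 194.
SELECT airline, AVG(passengers)
FROM flights
GROUP BY airline
HAVING AVG(passengers) > 194

Result:
  SkyAir: avg=198.00
  United: avg=208.00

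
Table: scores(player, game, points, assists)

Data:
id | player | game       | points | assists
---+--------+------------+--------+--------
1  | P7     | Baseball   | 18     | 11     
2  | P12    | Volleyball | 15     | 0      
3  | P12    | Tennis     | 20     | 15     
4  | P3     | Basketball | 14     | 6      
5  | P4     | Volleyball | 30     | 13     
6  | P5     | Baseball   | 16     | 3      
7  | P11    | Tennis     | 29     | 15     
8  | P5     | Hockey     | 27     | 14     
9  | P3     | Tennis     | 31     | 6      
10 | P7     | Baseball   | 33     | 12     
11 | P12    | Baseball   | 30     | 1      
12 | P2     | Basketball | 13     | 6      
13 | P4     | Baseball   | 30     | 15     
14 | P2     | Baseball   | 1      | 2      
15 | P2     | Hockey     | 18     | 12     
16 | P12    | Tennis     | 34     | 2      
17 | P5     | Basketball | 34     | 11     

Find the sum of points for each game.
SELECT game, SUM(points) as result
FROM scores
GROUP BY game

Result:
  Baseball: 128
  Basketball: 61
  Hockey: 45
  Tennis: 114
  Volleyball: 45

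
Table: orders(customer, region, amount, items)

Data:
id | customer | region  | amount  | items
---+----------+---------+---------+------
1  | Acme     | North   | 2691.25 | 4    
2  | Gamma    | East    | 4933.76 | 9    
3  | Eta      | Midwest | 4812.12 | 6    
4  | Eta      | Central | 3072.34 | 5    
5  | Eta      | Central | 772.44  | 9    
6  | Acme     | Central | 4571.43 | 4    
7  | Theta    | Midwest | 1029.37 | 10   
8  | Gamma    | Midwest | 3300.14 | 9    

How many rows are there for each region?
SELECT region, COUNT(*) as count
FROM orders
GROUP BY region

Result:
  Central: 3
  East: 1
  Midwest: 3
  North: 1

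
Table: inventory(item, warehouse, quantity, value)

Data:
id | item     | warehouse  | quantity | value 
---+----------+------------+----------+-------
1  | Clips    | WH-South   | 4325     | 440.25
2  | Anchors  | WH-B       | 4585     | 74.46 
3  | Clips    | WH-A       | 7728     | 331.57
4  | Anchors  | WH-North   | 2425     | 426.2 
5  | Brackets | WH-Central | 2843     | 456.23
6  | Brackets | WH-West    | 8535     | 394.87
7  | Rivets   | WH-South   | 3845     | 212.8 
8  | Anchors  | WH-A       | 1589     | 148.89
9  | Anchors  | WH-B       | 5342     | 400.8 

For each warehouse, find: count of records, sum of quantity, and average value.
SELECT warehouse,
       COUNT(*) as cnt,
       SUM(quantity) as total_quantity,
       AVG(value) as avg_value
FROM inventory
GROUP BY warehouse

Result:
  WH-A: 2 records, 9317 total quantity, 240.23 avg value
  WH-B: 2 records, 9927 total quantity, 237.63 avg value
  WH-Central: 1 records, 2843 total quantity, 456.23 avg value
  WH-North: 1 records, 2425 total quantity, 426.20 avg value
  WH-South: 2 records, 8170 total quantity, 326.53 avg value
  WH-West: 1 records, 8535 total quantity, 394.87 avg value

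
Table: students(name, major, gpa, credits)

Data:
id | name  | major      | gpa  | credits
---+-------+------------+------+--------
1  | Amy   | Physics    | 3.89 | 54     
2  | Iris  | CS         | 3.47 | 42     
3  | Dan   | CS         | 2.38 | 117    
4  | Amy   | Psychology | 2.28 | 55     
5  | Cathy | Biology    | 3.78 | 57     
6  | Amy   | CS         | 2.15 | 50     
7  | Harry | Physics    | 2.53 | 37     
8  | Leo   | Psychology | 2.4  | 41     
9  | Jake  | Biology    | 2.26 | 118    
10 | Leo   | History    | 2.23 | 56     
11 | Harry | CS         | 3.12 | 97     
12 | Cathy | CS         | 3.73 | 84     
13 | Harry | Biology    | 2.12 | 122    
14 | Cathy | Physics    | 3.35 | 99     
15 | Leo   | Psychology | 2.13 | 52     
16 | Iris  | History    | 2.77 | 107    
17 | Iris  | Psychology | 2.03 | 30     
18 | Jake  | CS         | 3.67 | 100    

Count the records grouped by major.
SELECT major, COUNT(*) as count
FROM students
GROUP BY major

Result:
  Biology: 3
  CS: 6
  History: 2
  Physics: 3
  Psychology: 4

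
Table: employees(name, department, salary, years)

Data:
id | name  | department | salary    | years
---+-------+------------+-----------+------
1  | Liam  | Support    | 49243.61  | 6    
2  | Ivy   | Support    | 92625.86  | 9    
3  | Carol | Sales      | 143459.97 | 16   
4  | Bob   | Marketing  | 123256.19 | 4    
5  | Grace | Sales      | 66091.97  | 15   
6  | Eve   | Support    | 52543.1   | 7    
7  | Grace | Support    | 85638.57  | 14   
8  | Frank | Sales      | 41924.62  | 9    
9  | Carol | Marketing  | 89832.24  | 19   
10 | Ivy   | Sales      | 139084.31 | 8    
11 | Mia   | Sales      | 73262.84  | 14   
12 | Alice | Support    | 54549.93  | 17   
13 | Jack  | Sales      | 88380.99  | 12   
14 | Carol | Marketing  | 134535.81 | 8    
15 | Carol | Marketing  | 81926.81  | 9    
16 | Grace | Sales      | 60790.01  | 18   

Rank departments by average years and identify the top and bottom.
SELECT department, AVG(years)
FROM employees
GROUP BY department
ORDER BY AVG(years)

All groups:
  Marketing: 10.00
  Support: 10.60
  Sales: 13.14

Highest: Sales (13.14)
Lowest: Marketing (10.00)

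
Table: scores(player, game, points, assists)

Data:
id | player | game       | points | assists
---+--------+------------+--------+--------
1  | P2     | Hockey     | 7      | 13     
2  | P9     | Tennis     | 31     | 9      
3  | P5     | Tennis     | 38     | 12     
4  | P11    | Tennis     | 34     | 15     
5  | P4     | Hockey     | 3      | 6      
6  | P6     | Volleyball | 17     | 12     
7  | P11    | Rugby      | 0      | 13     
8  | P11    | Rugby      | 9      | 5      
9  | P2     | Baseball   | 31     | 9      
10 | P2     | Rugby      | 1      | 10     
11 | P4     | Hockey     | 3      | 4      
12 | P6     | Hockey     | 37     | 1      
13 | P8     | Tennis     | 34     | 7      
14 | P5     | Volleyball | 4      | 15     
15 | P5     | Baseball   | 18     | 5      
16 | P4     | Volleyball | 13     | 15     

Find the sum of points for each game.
SELECT game, SUM(points) as result
FROM scores
GROUP BY game

Result:
  Baseball: 49
  Hockey: 50
  Rugby: 10
  Tennis: 137
  Volleyball: 34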